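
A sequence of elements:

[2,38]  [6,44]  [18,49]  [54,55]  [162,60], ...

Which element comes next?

[486,66]

For the first coordinate, ×3 each step: 2, 6, 18, 54, 162 → 486.
Second coordinate: 38, 44, 49, 55, 60 → 66 (alternating steps +6, +5, +6, +5, …).
So the next element is [486,66].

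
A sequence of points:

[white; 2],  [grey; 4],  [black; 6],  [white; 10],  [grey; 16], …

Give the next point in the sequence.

Shade: repeats white → grey → black; white, grey, black, white, grey → black.
Second component: 2, 4, 6, 10, 16 → 26 (each term is the sum of the two before it).
Putting it together: [black; 26].

[black; 26]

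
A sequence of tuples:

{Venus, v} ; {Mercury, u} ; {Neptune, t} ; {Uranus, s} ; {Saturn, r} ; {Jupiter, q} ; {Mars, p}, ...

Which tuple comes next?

{Earth, o}

Planet: runs backward through the planets Mercury→Neptune; Venus, Mercury, Neptune, Uranus, Saturn, Jupiter, Mars → Earth.
Letter: v, u, t, s, r, q, p → o (letters move back 1 place in the alphabet).
Putting it together: {Earth, o}.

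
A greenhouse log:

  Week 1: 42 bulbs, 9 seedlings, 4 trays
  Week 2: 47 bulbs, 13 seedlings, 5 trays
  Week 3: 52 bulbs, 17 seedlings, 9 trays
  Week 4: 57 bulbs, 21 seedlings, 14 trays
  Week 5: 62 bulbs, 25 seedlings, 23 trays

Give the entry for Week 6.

Bulbs — +5 each step: 42, 47, 52, 57, 62 → 67.
Seedlings: +4 each step, so 9, 13, 17, 21, 25 → 29.
Trays goes 4, 5, 9, 14, 23 → 37 (each term is the sum of the two before it).
Putting it together: 67 bulbs, 29 seedlings, 37 trays.

67 bulbs, 29 seedlings, 37 trays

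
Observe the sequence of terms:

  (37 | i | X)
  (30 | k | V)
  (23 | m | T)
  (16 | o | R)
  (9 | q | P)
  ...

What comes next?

(2 | s | N)

For the first component, −7 each step: 37, 30, 23, 16, 9 → 2.
First letter: letters move forward 2 places in the alphabet; i, k, m, o, q → s.
Second letter — letters move back 2 places in the alphabet: X, V, T, R, P → N.
So the next term is (2 | s | N).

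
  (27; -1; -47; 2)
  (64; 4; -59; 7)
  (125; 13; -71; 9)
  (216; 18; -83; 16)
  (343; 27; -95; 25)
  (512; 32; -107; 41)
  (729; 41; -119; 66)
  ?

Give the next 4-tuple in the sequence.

(1000; 46; -131; 107)

First component: 27, 64, 125, 216, 343, 512, 729 → 1000 (perfect cubes: 3³, 4³, 5³, …).
For the second component, alternating steps +5, +9, +5, +9, …: -1, 4, 13, 18, 27, 32, 41 → 46.
Third component goes -47, -59, -71, -83, -95, -107, -119 → -131 (−12 each step).
Fourth component: 2, 7, 9, 16, 25, 41, 66 → 107 (each term is the sum of the two before it).
Putting it together: (1000; 46; -131; 107).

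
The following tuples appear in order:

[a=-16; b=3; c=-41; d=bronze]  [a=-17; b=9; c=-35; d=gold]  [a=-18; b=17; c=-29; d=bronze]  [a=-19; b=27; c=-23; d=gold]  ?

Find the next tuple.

[a=-20; b=39; c=-17; d=bronze]

A: -16, -17, -18, -19 → -20 (−1 each step).
B: 3, 9, 17, 27 → 39 (differences are 6, 8, 10, … (increasing by 2 each time)).
C: +6 each step, so -41, -35, -29, -23 → -17.
D: alternates bronze ↔ gold; bronze, gold, bronze, gold → bronze.
Combining the parts gives [a=-20; b=39; c=-17; d=bronze].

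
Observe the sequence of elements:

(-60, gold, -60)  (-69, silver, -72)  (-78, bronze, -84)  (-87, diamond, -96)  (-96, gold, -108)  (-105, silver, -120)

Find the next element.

(-114, bronze, -132)

First coordinate: −9 each step; -60, -69, -78, -87, -96, -105 → -114.
Rank: repeats gold → silver → bronze → diamond; gold, silver, bronze, diamond, gold, silver → bronze.
Third coordinate: −12 each step; -60, -72, -84, -96, -108, -120 → -132.
Combining the parts gives (-114, bronze, -132).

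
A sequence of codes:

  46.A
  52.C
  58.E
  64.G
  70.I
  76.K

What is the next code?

First component: 46, 52, 58, 64, 70, 76 → 82 (+6 each step).
Letter: letters move forward 2 places in the alphabet, so A, C, E, G, I, K → M.
So the next code is 82.M.

82.M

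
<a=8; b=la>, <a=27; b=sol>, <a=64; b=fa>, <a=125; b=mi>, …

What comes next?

A: perfect cubes: 2³, 3³, 4³, …; 8, 27, 64, 125 → 216.
B goes la, sol, fa, mi → re (runs backward through the solfège scale do→ti).
Putting it together: <a=216; b=re>.

<a=216; b=re>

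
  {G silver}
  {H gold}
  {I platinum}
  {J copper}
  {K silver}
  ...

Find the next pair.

Letter goes G, H, I, J, K → L (letters move forward 1 place in the alphabet).
Metal goes silver, gold, platinum, copper, silver → gold (repeats silver → gold → platinum → copper).
Putting it together: {L gold}.

{L gold}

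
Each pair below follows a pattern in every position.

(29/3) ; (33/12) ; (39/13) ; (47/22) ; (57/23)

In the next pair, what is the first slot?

First slot goes 29, 33, 39, 47, 57 → 69 (differences are 4, 6, 8, … (increasing by 2 each time)).
Second slot: alternating steps +9, +1, +9, +1, …, so 3, 12, 13, 22, 23 → 32.

69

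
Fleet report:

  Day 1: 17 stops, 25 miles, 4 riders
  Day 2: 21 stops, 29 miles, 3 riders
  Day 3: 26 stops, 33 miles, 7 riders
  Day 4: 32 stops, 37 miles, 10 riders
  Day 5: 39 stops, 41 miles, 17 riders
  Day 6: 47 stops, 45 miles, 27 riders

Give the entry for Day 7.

56 stops, 49 miles, 44 riders

Stops: differences are 4, 5, 6, … (increasing by 1 each time), so 17, 21, 26, 32, 39, 47 → 56.
Miles: +4 each step, so 25, 29, 33, 37, 41, 45 → 49.
Riders: each term is the sum of the two before it, so 4, 3, 7, 10, 17, 27 → 44.
Putting it together: 56 stops, 49 miles, 44 riders.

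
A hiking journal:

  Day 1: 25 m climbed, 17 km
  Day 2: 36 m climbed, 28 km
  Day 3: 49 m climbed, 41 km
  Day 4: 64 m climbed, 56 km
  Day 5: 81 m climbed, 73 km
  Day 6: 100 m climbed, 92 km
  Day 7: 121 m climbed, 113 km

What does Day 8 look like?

M climbed: perfect squares: 5², 6², 7², …; 25, 36, 49, 64, 81, 100, 121 → 144.
Km: 17, 28, 41, 56, 73, 92, 113 → 136 (always 8 less than the m climbed).
Putting it together: 144 m climbed, 136 km.

144 m climbed, 136 km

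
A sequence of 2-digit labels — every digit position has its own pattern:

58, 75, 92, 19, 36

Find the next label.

53

First digit — +2 each step, mod 10: 5, 7, 9, 1, 3 → 5.
Second digit — −3 each step, mod 10: 8, 5, 2, 9, 6 → 3.
Putting it together: 53.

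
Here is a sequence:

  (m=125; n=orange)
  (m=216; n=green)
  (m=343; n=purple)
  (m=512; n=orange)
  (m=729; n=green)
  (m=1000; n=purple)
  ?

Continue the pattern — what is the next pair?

(m=1331; n=orange)

M: perfect cubes: 5³, 6³, 7³, …; 125, 216, 343, 512, 729, 1000 → 1331.
N: orange, green, purple, orange, green, purple → orange (repeats orange → green → purple).
Combining the parts gives (m=1331; n=orange).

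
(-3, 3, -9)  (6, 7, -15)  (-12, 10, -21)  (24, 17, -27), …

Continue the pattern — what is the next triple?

First component: ×(-2) each step, so -3, 6, -12, 24 → -48.
Second component: each term is the sum of the two before it; 3, 7, 10, 17 → 27.
Third component: −6 each step; -9, -15, -21, -27 → -33.
Combining the parts gives (-48, 27, -33).

(-48, 27, -33)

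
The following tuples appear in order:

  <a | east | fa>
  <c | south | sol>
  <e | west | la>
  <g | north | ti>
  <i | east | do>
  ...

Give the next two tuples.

<k | south | re>, <m | west | mi>

Letter: letters move forward 2 places in the alphabet; a, c, e, g, i → k → m.
Direction: repeats east → south → west → north, so east, south, west, north, east → south → west.
For the note, runs through the solfège scale do→ti: fa, sol, la, ti, do → re → mi.
So the next two tuples are <k | south | re> and <m | west | mi>.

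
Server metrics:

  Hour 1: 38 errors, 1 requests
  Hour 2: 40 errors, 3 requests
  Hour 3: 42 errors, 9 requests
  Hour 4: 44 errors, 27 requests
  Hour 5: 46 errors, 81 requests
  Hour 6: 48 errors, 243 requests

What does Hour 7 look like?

Errors goes 38, 40, 42, 44, 46, 48 → 50 (+2 each step).
Requests: ×3 each step, so 1, 3, 9, 27, 81, 243 → 729.
Combining the parts gives 50 errors, 729 requests.

50 errors, 729 requests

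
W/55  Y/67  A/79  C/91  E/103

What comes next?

Letter goes W, Y, A, C, E → G (letters move forward 2 places in the alphabet, wrapping Z→A).
Second component: +12 each step; 55, 67, 79, 91, 103 → 115.
Combining the parts gives G/115.

G/115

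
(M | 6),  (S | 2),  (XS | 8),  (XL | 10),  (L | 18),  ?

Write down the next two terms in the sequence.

For the size, runs backward through clothing sizes XS→XL: M, S, XS, XL, L → M → S.
Second entry goes 6, 2, 8, 10, 18 → 28 → 46 (each term is the sum of the two before it).
Putting the parts together: (M | 28) and then (S | 46).

(M | 28), (S | 46)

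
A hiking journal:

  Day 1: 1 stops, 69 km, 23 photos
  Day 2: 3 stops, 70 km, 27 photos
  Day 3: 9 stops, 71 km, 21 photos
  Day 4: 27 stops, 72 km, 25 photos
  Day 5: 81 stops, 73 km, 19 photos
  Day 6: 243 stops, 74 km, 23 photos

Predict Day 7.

729 stops, 75 km, 17 photos

Stops goes 1, 3, 9, 27, 81, 243 → 729 (×3 each step).
For the km, +1 each step: 69, 70, 71, 72, 73, 74 → 75.
Photos — alternating steps +4, −6, +4, −6, …: 23, 27, 21, 25, 19, 23 → 17.
So the next record is 729 stops, 75 km, 17 photos.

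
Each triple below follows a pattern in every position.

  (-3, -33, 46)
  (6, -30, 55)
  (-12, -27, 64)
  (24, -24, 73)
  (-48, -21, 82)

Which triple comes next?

(96, -18, 91)

First value: ×(-2) each step; -3, 6, -12, 24, -48 → 96.
Second value: +3 each step, so -33, -30, -27, -24, -21 → -18.
Third value: +9 each step, so 46, 55, 64, 73, 82 → 91.
So the next triple is (96, -18, 91).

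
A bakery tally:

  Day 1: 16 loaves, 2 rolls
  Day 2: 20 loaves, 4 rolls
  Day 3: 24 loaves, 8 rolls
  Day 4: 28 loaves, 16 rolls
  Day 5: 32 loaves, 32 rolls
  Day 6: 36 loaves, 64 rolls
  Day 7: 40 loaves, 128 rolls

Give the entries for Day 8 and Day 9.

44 loaves, 256 rolls; 48 loaves, 512 rolls

For the loaves, +4 each step: 16, 20, 24, 28, 32, 36, 40 → 44 → 48.
Rolls: 2, 4, 8, 16, 32, 64, 128 → 256 → 512 (×2 each step).
So the next two rows are 44 loaves, 256 rolls and 48 loaves, 512 rolls.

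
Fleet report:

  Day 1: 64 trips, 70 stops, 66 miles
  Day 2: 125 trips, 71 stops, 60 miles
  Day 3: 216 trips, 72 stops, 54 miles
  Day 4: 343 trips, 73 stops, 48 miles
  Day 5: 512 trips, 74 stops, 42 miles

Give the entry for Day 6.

729 trips, 75 stops, 36 miles

Trips — perfect cubes: 4³, 5³, 6³, …: 64, 125, 216, 343, 512 → 729.
Stops: +1 each step; 70, 71, 72, 73, 74 → 75.
For the miles, −6 each step: 66, 60, 54, 48, 42 → 36.
Putting it together: 729 trips, 75 stops, 36 miles.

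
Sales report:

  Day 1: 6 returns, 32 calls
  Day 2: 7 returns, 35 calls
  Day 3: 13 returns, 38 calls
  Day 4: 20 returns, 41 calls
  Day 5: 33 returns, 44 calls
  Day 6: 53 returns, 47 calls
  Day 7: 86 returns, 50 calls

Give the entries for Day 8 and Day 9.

Returns: each term is the sum of the two before it, so 6, 7, 13, 20, 33, 53, 86 → 139 → 225.
Calls goes 32, 35, 38, 41, 44, 47, 50 → 53 → 56 (+3 each step).
So the next two rows are 139 returns, 53 calls and 225 returns, 56 calls.

139 returns, 53 calls; 225 returns, 56 calls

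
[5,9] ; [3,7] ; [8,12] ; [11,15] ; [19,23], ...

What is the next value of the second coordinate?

First coordinate: each term is the sum of the two before it; 5, 3, 8, 11, 19 → 30.
Second coordinate — always 4 more than the first coordinate: 9, 7, 12, 15, 23 → 34.

34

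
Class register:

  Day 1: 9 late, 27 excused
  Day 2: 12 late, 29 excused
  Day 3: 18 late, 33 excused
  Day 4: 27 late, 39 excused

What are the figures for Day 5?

Late: differences are 3, 6, 9, … (increasing by 3 each time), so 9, 12, 18, 27 → 39.
Excused: differences are 2, 4, 6, … (increasing by 2 each time), so 27, 29, 33, 39 → 47.
So the next record is 39 late, 47 excused.

39 late, 47 excused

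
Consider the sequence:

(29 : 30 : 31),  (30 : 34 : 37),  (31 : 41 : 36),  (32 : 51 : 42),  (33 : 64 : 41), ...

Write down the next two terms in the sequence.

(34 : 80 : 47), (35 : 99 : 46)

First part: +1 each step, so 29, 30, 31, 32, 33 → 34 → 35.
Second part: differences are 4, 7, 10, … (increasing by 3 each time); 30, 34, 41, 51, 64 → 80 → 99.
Third part — alternating steps +6, −1, +6, −1, …: 31, 37, 36, 42, 41 → 47 → 46.
So the next two terms are (34 : 80 : 47) and (35 : 99 : 46).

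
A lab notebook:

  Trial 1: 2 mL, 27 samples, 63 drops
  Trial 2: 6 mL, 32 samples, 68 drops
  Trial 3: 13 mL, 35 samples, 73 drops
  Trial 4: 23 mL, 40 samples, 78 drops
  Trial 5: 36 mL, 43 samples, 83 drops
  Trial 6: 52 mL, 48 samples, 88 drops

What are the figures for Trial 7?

ML: differences are 4, 7, 10, … (increasing by 3 each time), so 2, 6, 13, 23, 36, 52 → 71.
For the samples, alternating steps +5, +3, +5, +3, …: 27, 32, 35, 40, 43, 48 → 51.
For the drops, +5 each step: 63, 68, 73, 78, 83, 88 → 93.
Combining the parts gives 71 mL, 51 samples, 93 drops.

71 mL, 51 samples, 93 drops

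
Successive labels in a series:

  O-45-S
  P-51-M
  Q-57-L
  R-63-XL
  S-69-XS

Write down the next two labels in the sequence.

Letter — letters move forward 1 place in the alphabet: O, P, Q, R, S → T → U.
Second component goes 45, 51, 57, 63, 69 → 75 → 81 (+6 each step).
Size: S, M, L, XL, XS → S → M (runs through clothing sizes XS→XL).
Putting the parts together: T-75-S and then U-81-M.

T-75-S then U-81-M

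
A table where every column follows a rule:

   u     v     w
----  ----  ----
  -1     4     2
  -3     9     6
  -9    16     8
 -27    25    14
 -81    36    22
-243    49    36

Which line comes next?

Column u — ×3 each step: -1, -3, -9, -27, -81, -243 → -729.
For the column v, perfect squares: 2², 3², 4², …: 4, 9, 16, 25, 36, 49 → 64.
Column w: each term is the sum of the two before it, so 2, 6, 8, 14, 22, 36 → 58.
Putting it together: -729  64  58.

-729  64  58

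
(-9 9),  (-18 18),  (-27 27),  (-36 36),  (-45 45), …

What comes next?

(-54 54)

For the first part, −9 each step: -9, -18, -27, -36, -45 → -54.
Second part: always the negative of the first part; 9, 18, 27, 36, 45 → 54.
Putting it together: (-54 54).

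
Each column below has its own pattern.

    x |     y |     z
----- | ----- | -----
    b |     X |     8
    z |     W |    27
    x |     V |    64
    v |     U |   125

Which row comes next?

Column x: letters move back 2 places in the alphabet, wrapping A→Z, so b, z, x, v → t.
Column y: X, W, V, U → T (letters move back 1 place in the alphabet).
Column z: perfect cubes: 2³, 3³, 4³, …; 8, 27, 64, 125 → 216.
So the next row is t  T  216.

t  T  216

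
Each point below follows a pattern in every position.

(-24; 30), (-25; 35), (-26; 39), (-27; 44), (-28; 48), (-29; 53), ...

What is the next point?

First entry goes -24, -25, -26, -27, -28, -29 → -30 (−1 each step).
Second entry — alternating steps +5, +4, +5, +4, …: 30, 35, 39, 44, 48, 53 → 57.
Putting it together: (-30; 57).

(-30; 57)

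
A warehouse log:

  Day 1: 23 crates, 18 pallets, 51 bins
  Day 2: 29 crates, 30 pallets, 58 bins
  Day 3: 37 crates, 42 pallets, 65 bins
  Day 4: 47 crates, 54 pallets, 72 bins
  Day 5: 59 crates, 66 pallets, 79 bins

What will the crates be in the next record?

73

Crates: 23, 29, 37, 47, 59 → 73 (differences are 6, 8, 10, … (increasing by 2 each time)).
Pallets: +12 each step; 18, 30, 42, 54, 66 → 78.
Bins goes 51, 58, 65, 72, 79 → 86 (+7 each step).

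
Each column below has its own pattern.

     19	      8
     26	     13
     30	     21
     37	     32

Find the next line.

41  46

First component: alternating steps +7, +4, +7, +4, …, so 19, 26, 30, 37 → 41.
Second component: 8, 13, 21, 32 → 46 (differences are 5, 8, 11, … (increasing by 3 each time)).
Putting it together: 41  46.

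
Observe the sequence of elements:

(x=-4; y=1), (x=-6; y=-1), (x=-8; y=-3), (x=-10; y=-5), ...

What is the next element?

For the x, −2 each step: -4, -6, -8, -10 → -12.
Y goes 1, -1, -3, -5 → -7 (always 5 more than the x).
Combining the parts gives (x=-12; y=-7).

(x=-12; y=-7)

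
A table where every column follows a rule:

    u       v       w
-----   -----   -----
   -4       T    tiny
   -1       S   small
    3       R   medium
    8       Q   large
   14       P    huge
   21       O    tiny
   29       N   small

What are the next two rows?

38  M  medium; 48  L  large

Column u: -4, -1, 3, 8, 14, 21, 29 → 38 → 48 (differences are 3, 4, 5, … (increasing by 1 each time)).
Column v: letters move back 1 place in the alphabet; T, S, R, Q, P, O, N → M → L.
For the column w, repeats tiny → small → medium → large → huge: tiny, small, medium, large, huge, tiny, small → medium → large.
So the next two rows are 38  M  medium and 48  L  large.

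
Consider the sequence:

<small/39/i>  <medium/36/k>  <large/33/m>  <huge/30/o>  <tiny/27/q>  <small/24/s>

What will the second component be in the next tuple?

For the second component, −3 each step: 39, 36, 33, 30, 27, 24 → 21.

21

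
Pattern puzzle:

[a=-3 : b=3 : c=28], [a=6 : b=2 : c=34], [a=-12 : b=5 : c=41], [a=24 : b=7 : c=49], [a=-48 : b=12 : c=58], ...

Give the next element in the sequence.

For the a, ×(-2) each step: -3, 6, -12, 24, -48 → 96.
B goes 3, 2, 5, 7, 12 → 19 (each term is the sum of the two before it).
C: 28, 34, 41, 49, 58 → 68 (differences are 6, 7, 8, … (increasing by 1 each time)).
Putting it together: [a=96 : b=19 : c=68].

[a=96 : b=19 : c=68]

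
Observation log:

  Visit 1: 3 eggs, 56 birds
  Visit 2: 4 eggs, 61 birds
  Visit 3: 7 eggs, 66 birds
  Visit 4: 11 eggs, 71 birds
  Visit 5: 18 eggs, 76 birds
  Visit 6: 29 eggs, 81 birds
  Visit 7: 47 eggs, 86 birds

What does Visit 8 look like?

Eggs goes 3, 4, 7, 11, 18, 29, 47 → 76 (each term is the sum of the two before it).
Birds: 56, 61, 66, 71, 76, 81, 86 → 91 (+5 each step).
Combining the parts gives 76 eggs, 91 birds.

76 eggs, 91 birds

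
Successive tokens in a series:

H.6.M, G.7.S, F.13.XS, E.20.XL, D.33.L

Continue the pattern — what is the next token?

C.53.M

For the letter, letters move back 1 place in the alphabet: H, G, F, E, D → C.
Second component: 6, 7, 13, 20, 33 → 53 (each term is the sum of the two before it).
Size: runs backward through clothing sizes XS→XL, so M, S, XS, XL, L → M.
So the next token is C.53.M.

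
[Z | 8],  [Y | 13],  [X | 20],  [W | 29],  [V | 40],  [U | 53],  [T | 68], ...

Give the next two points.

Letter goes Z, Y, X, W, V, U, T → S → R (letters move back 1 place in the alphabet).
Second coordinate: 8, 13, 20, 29, 40, 53, 68 → 85 → 104 (differences are 5, 7, 9, … (increasing by 2 each time)).
So the next two points are [S | 85] and [R | 104].

[S | 85], [R | 104]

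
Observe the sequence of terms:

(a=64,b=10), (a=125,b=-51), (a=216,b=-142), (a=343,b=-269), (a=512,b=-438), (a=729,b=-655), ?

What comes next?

(a=1000,b=-926)

A goes 64, 125, 216, 343, 512, 729 → 1000 (perfect cubes: 4³, 5³, 6³, …).
B — together with the a always sums to 74: 10, -51, -142, -269, -438, -655 → -926.
Putting it together: (a=1000,b=-926).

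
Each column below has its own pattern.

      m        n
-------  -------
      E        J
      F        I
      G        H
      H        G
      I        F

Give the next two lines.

Column m: letters move forward 1 place in the alphabet, so E, F, G, H, I → J → K.
Column n: J, I, H, G, F → E → D (letters move back 1 place in the alphabet).
Putting the parts together: J  E and then K  D.

J  E; K  D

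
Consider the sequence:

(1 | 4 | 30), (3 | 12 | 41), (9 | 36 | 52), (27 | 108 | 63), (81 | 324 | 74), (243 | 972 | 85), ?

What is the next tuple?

First entry — ×3 each step: 1, 3, 9, 27, 81, 243 → 729.
For the second entry, ×3 each step: 4, 12, 36, 108, 324, 972 → 2916.
For the third entry, +11 each step: 30, 41, 52, 63, 74, 85 → 96.
So the next tuple is (729 | 2916 | 96).

(729 | 2916 | 96)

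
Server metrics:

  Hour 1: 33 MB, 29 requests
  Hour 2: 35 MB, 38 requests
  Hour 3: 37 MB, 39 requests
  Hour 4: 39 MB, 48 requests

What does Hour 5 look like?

MB: +2 each step, so 33, 35, 37, 39 → 41.
Requests goes 29, 38, 39, 48 → 49 (alternating steps +9, +1, +9, +1, …).
Combining the parts gives 41 MB, 49 requests.

41 MB, 49 requests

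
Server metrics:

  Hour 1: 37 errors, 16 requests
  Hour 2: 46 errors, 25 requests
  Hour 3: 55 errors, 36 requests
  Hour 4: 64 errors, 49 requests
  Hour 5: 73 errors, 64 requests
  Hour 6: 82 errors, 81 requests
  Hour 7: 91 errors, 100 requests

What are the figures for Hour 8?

Errors: +9 each step, so 37, 46, 55, 64, 73, 82, 91 → 100.
Requests: 16, 25, 36, 49, 64, 81, 100 → 121 (perfect squares: 4², 5², 6², …).
So the next record is 100 errors, 121 requests.

100 errors, 121 requests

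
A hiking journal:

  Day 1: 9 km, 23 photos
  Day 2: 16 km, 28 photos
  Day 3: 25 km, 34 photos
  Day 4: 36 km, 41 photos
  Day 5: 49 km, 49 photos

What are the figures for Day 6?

Km: perfect squares: 3², 4², 5², …, so 9, 16, 25, 36, 49 → 64.
For the photos, differences are 5, 6, 7, … (increasing by 1 each time): 23, 28, 34, 41, 49 → 58.
So the next line is 64 km, 58 photos.

64 km, 58 photos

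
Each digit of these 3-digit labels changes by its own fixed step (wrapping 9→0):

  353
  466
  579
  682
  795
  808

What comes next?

911

First digit: 3, 4, 5, 6, 7, 8 → 9 (+1 each step, mod 10).
Second digit goes 5, 6, 7, 8, 9, 0 → 1 (+1 each step, mod 10).
Third digit goes 3, 6, 9, 2, 5, 8 → 1 (+3 each step, mod 10).
Putting it together: 911.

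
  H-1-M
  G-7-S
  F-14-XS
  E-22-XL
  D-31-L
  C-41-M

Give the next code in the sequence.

B-52-S

Letter: letters move back 1 place in the alphabet; H, G, F, E, D, C → B.
Second component: 1, 7, 14, 22, 31, 41 → 52 (differences are 6, 7, 8, … (increasing by 1 each time)).
Size goes M, S, XS, XL, L, M → S (repeats M → S → XS → XL → L).
Putting it together: B-52-S.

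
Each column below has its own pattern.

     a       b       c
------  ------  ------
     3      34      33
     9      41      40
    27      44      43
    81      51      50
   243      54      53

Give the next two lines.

729  61  60; 2187  64  63

Column a: ×3 each step, so 3, 9, 27, 81, 243 → 729 → 2187.
Column b — alternating steps +7, +3, +7, +3, …: 34, 41, 44, 51, 54 → 61 → 64.
Column c — always 1 less than the column b: 33, 40, 43, 50, 53 → 60 → 63.
So the next two lines are 729  61  60 and 2187  64  63.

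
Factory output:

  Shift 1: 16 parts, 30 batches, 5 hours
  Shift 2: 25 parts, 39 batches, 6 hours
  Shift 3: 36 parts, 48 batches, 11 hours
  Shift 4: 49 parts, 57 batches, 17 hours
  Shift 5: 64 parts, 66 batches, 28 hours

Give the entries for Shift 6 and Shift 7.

Parts: perfect squares: 4², 5², 6², …, so 16, 25, 36, 49, 64 → 81 → 100.
Batches goes 30, 39, 48, 57, 66 → 75 → 84 (+9 each step).
Hours: 5, 6, 11, 17, 28 → 45 → 73 (each term is the sum of the two before it).
So the next two lines are 81 parts, 75 batches, 45 hours and 100 parts, 84 batches, 73 hours.

81 parts, 75 batches, 45 hours; 100 parts, 84 batches, 73 hours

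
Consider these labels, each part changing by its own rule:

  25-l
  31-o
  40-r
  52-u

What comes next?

First component goes 25, 31, 40, 52 → 67 (differences are 6, 9, 12, … (increasing by 3 each time)).
Letter: letters move forward 3 places in the alphabet, so l, o, r, u → x.
Combining the parts gives 67-x.

67-x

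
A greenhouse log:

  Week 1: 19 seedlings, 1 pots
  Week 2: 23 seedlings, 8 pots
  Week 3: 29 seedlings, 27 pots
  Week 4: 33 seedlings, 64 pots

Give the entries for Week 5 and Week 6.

Seedlings: alternating steps +4, +6, +4, +6, …, so 19, 23, 29, 33 → 39 → 43.
For the pots, perfect cubes: 1³, 2³, 3³, …: 1, 8, 27, 64 → 125 → 216.
Putting the parts together: 39 seedlings, 125 pots and then 43 seedlings, 216 pots.

39 seedlings, 125 pots; 43 seedlings, 216 pots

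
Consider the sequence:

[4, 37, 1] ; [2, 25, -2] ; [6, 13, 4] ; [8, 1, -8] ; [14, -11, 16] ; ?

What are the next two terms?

First part: each term is the sum of the two before it; 4, 2, 6, 8, 14 → 22 → 36.
Second part goes 37, 25, 13, 1, -11 → -23 → -35 (−12 each step).
Third part: 1, -2, 4, -8, 16 → -32 → 64 (×(-2) each step).
So the next two terms are [22, -23, -32] and [36, -35, 64].

[22, -23, -32], [36, -35, 64]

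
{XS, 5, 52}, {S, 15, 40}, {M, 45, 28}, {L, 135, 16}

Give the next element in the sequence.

Size: runs through clothing sizes XS→XL, so XS, S, M, L → XL.
Second value: ×3 each step, so 5, 15, 45, 135 → 405.
Third value goes 52, 40, 28, 16 → 4 (−12 each step).
Putting it together: {XL, 405, 4}.

{XL, 405, 4}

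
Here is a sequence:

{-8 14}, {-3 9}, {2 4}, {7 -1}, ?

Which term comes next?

First entry: -8, -3, 2, 7 → 12 (+5 each step).
For the second entry, together with the first entry always sums to 6: 14, 9, 4, -1 → -6.
So the next term is {12 -6}.

{12 -6}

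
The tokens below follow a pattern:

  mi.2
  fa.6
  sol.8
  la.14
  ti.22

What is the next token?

Note: mi, fa, sol, la, ti → do (runs through the solfège scale do→ti).
Second component: each term is the sum of the two before it; 2, 6, 8, 14, 22 → 36.
Combining the parts gives do.36.

do.36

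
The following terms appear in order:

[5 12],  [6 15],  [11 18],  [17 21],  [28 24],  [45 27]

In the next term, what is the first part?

First part: each term is the sum of the two before it; 5, 6, 11, 17, 28, 45 → 73.

73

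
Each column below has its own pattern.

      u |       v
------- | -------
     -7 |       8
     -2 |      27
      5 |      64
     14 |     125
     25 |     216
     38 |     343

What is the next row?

Column u — differences are 5, 7, 9, … (increasing by 2 each time): -7, -2, 5, 14, 25, 38 → 53.
Column v goes 8, 27, 64, 125, 216, 343 → 512 (perfect cubes: 2³, 3³, 4³, …).
Combining the parts gives 53  512.

53  512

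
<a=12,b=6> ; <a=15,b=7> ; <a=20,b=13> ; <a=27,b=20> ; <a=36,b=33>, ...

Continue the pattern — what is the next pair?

A: differences are 3, 5, 7, … (increasing by 2 each time); 12, 15, 20, 27, 36 → 47.
B — each term is the sum of the two before it: 6, 7, 13, 20, 33 → 53.
Combining the parts gives <a=47,b=53>.

<a=47,b=53>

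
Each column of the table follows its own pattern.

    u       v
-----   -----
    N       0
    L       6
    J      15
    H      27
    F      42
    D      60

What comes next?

B  81

Column u — letters move back 2 places in the alphabet: N, L, J, H, F, D → B.
Column v: differences are 6, 9, 12, … (increasing by 3 each time); 0, 6, 15, 27, 42, 60 → 81.
Combining the parts gives B  81.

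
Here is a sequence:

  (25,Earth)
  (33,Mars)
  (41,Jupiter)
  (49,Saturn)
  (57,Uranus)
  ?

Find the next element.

First value — +8 each step: 25, 33, 41, 49, 57 → 65.
Planet: Earth, Mars, Jupiter, Saturn, Uranus → Neptune (runs through the planets Mercury→Neptune).
Combining the parts gives (65,Neptune).

(65,Neptune)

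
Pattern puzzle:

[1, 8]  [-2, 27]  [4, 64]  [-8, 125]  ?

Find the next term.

[16, 216]

First value — ×(-2) each step: 1, -2, 4, -8 → 16.
Second value — perfect cubes: 2³, 3³, 4³, …: 8, 27, 64, 125 → 216.
So the next term is [16, 216].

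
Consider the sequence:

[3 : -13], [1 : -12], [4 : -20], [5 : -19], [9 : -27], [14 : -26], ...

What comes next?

For the first coordinate, each term is the sum of the two before it: 3, 1, 4, 5, 9, 14 → 23.
Second coordinate goes -13, -12, -20, -19, -27, -26 → -34 (alternating steps +1, −8, +1, −8, …).
So the next term is [23 : -34].

[23 : -34]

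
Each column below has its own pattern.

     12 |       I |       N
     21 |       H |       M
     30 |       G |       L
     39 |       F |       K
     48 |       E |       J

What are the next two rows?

For the first component, +9 each step: 12, 21, 30, 39, 48 → 57 → 66.
First letter: letters move back 1 place in the alphabet; I, H, G, F, E → D → C.
Second letter goes N, M, L, K, J → I → H (letters move back 1 place in the alphabet).
Putting the parts together: 57  D  I and then 66  C  H.

57  D  I; 66  C  H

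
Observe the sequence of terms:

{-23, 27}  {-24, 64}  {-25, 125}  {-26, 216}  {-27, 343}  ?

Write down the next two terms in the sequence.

First part: −1 each step; -23, -24, -25, -26, -27 → -28 → -29.
Second part: perfect cubes: 3³, 4³, 5³, …; 27, 64, 125, 216, 343 → 512 → 729.
So the next two terms are {-28, 512} and {-29, 729}.

{-28, 512}, {-29, 729}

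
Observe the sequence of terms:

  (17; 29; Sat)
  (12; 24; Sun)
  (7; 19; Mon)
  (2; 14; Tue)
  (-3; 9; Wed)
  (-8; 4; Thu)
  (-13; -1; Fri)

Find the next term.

First entry: −5 each step; 17, 12, 7, 2, -3, -8, -13 → -18.
Second entry goes 29, 24, 19, 14, 9, 4, -1 → -6 (always 12 more than the first entry).
Day goes Sat, Sun, Mon, Tue, Wed, Thu, Fri → Sat (runs through the weekdays Mon→Sun).
Putting it together: (-18; -6; Sat).

(-18; -6; Sat)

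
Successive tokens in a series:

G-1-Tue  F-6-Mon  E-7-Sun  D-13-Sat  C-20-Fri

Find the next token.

For the letter, letters move back 1 place in the alphabet: G, F, E, D, C → B.
Second component — each term is the sum of the two before it: 1, 6, 7, 13, 20 → 33.
Day: runs backward through the weekdays Mon→Sun, so Tue, Mon, Sun, Sat, Fri → Thu.
Combining the parts gives B-33-Thu.

B-33-Thu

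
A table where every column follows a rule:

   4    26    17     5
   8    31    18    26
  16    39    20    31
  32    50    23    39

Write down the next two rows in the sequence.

64  64  27  50; 128  81  32  64

For the first component, ×2 each step: 4, 8, 16, 32 → 64 → 128.
Second component: 26, 31, 39, 50 → 64 → 81 (differences are 5, 8, 11, … (increasing by 3 each time)).
Third component: differences are 1, 2, 3, … (increasing by 1 each time), so 17, 18, 20, 23 → 27 → 32.
Fourth component: 5, 26, 31, 39 → 50 → 64 (always the previous value of the second component).
So the next two rows are 64  64  27  50 and 128  81  32  64.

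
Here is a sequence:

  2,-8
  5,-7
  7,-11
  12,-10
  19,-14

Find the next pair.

First entry: each term is the sum of the two before it, so 2, 5, 7, 12, 19 → 31.
For the second entry, alternating steps +1, −4, +1, −4, …: -8, -7, -11, -10, -14 → -13.
So the next pair is 31,-13.

31,-13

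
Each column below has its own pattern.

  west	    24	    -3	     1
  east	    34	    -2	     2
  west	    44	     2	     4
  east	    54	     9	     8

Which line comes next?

west  64  19  16

Direction: west, east, west, east → west (alternates west ↔ east).
For the second component, +10 each step: 24, 34, 44, 54 → 64.
Third component — differences are 1, 4, 7, … (increasing by 3 each time): -3, -2, 2, 9 → 19.
Fourth component: ×2 each step, so 1, 2, 4, 8 → 16.
Putting it together: west  64  19  16.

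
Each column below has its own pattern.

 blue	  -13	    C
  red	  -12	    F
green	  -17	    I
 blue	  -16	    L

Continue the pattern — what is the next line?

For the colour, repeats blue → red → green: blue, red, green, blue → red.
Second component: alternating steps +1, −5, +1, −5, …, so -13, -12, -17, -16 → -21.
For the letter, letters move forward 3 places in the alphabet: C, F, I, L → O.
So the next line is red  -21  O.

red  -21  O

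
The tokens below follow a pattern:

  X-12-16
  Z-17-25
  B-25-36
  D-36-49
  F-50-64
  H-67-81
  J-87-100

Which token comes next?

L-110-121

For the letter, letters move forward 2 places in the alphabet, wrapping Z→A: X, Z, B, D, F, H, J → L.
For the second component, differences are 5, 8, 11, … (increasing by 3 each time): 12, 17, 25, 36, 50, 67, 87 → 110.
Third component — perfect squares: 4², 5², 6², …: 16, 25, 36, 49, 64, 81, 100 → 121.
Combining the parts gives L-110-121.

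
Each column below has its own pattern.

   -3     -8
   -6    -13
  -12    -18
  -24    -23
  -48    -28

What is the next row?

First component: -3, -6, -12, -24, -48 → -96 (×2 each step).
For the second component, −5 each step: -8, -13, -18, -23, -28 → -33.
Combining the parts gives -96  -33.

-96  -33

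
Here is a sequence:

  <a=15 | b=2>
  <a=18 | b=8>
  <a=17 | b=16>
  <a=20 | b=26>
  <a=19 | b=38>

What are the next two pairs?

<a=22 | b=52>, <a=21 | b=68>

A goes 15, 18, 17, 20, 19 → 22 → 21 (alternating steps +3, −1, +3, −1, …).
B: differences are 6, 8, 10, … (increasing by 2 each time), so 2, 8, 16, 26, 38 → 52 → 68.
Putting the parts together: <a=22 | b=52> and then <a=21 | b=68>.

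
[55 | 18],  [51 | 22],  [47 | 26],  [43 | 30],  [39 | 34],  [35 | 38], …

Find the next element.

First value goes 55, 51, 47, 43, 39, 35 → 31 (−4 each step).
Second value: 18, 22, 26, 30, 34, 38 → 42 (together with the first value always sums to 73).
So the next element is [31 | 42].

[31 | 42]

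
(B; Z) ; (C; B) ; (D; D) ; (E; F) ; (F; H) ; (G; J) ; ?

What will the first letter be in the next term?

First letter: letters move forward 1 place in the alphabet; B, C, D, E, F, G → H.
Second letter: letters move forward 2 places in the alphabet, wrapping Z→A, so Z, B, D, F, H, J → L.

H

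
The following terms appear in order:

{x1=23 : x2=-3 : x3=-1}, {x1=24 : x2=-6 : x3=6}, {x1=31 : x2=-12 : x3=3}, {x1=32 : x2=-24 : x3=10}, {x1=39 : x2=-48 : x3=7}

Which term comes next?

X1: alternating steps +1, +7, +1, +7, …; 23, 24, 31, 32, 39 → 40.
X2 — ×2 each step: -3, -6, -12, -24, -48 → -96.
X3 goes -1, 6, 3, 10, 7 → 14 (alternating steps +7, −3, +7, −3, …).
So the next term is {x1=40 : x2=-96 : x3=14}.

{x1=40 : x2=-96 : x3=14}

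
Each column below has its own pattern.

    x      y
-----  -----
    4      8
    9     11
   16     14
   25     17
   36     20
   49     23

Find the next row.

64  26

Column x: perfect squares: 2², 3², 4², …; 4, 9, 16, 25, 36, 49 → 64.
Column y — +3 each step: 8, 11, 14, 17, 20, 23 → 26.
Combining the parts gives 64  26.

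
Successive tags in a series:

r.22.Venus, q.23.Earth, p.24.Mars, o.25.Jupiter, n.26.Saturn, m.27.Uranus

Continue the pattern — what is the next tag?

For the letter, letters move back 1 place in the alphabet: r, q, p, o, n, m → l.
For the second component, +1 each step: 22, 23, 24, 25, 26, 27 → 28.
Planet — runs through the planets Mercury→Neptune: Venus, Earth, Mars, Jupiter, Saturn, Uranus → Neptune.
Putting it together: l.28.Neptune.

l.28.Neptune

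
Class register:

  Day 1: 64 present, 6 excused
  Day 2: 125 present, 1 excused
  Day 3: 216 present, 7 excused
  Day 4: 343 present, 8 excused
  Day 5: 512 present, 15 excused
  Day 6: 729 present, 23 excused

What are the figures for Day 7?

1000 present, 38 excused

Present — perfect cubes: 4³, 5³, 6³, …: 64, 125, 216, 343, 512, 729 → 1000.
Excused — each term is the sum of the two before it: 6, 1, 7, 8, 15, 23 → 38.
Putting it together: 1000 present, 38 excused.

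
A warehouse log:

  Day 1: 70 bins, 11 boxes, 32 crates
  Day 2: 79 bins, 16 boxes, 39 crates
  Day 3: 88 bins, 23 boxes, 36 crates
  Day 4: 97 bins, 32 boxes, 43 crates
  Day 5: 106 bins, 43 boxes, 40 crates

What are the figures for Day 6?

115 bins, 56 boxes, 47 crates

Bins: +9 each step; 70, 79, 88, 97, 106 → 115.
Boxes — differences are 5, 7, 9, … (increasing by 2 each time): 11, 16, 23, 32, 43 → 56.
Crates: alternating steps +7, −3, +7, −3, …, so 32, 39, 36, 43, 40 → 47.
So the next line is 115 bins, 56 boxes, 47 crates.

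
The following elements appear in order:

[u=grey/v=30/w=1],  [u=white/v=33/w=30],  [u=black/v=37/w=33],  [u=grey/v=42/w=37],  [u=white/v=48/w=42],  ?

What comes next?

[u=black/v=55/w=48]

U: repeats grey → white → black, so grey, white, black, grey, white → black.
For the v, differences are 3, 4, 5, … (increasing by 1 each time): 30, 33, 37, 42, 48 → 55.
W — always the previous value of the v: 1, 30, 33, 37, 42 → 48.
Combining the parts gives [u=black/v=55/w=48].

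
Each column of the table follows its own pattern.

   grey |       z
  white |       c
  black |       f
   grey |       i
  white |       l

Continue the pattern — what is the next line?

black  o

Shade — repeats grey → white → black: grey, white, black, grey, white → black.
Letter: letters move forward 3 places in the alphabet, wrapping Z→A; z, c, f, i, l → o.
Putting it together: black  o.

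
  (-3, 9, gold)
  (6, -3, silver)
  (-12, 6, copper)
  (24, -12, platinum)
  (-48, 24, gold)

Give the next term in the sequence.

First entry: -3, 6, -12, 24, -48 → 96 (×(-2) each step).
Second entry goes 9, -3, 6, -12, 24 → -48 (always the previous value of the first entry).
Metal — repeats gold → silver → copper → platinum: gold, silver, copper, platinum, gold → silver.
So the next term is (96, -48, silver).

(96, -48, silver)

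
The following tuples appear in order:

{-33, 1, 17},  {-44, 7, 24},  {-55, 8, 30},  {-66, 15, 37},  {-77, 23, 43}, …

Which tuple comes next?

{-88, 38, 50}

For the first coordinate, −11 each step: -33, -44, -55, -66, -77 → -88.
Second coordinate: each term is the sum of the two before it, so 1, 7, 8, 15, 23 → 38.
Third coordinate: 17, 24, 30, 37, 43 → 50 (alternating steps +7, +6, +7, +6, …).
So the next tuple is {-88, 38, 50}.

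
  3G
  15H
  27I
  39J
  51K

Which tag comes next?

First component: 3, 15, 27, 39, 51 → 63 (+12 each step).
Letter: G, H, I, J, K → L (letters move forward 1 place in the alphabet).
So the next tag is 63L.

63L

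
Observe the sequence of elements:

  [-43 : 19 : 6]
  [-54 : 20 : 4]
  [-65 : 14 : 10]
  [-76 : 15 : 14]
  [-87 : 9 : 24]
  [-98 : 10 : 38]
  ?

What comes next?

[-109 : 4 : 62]

For the first value, −11 each step: -43, -54, -65, -76, -87, -98 → -109.
Second value: alternating steps +1, −6, +1, −6, …; 19, 20, 14, 15, 9, 10 → 4.
Third value goes 6, 4, 10, 14, 24, 38 → 62 (each term is the sum of the two before it).
So the next element is [-109 : 4 : 62].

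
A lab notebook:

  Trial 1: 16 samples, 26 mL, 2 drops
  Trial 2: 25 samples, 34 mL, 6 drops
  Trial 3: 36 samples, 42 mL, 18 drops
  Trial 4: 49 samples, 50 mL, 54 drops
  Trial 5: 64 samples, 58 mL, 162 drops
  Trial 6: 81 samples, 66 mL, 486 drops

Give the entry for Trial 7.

100 samples, 74 mL, 1458 drops

Samples goes 16, 25, 36, 49, 64, 81 → 100 (perfect squares: 4², 5², 6², …).
For the mL, +8 each step: 26, 34, 42, 50, 58, 66 → 74.
Drops: ×3 each step, so 2, 6, 18, 54, 162, 486 → 1458.
So the next row is 100 samples, 74 mL, 1458 drops.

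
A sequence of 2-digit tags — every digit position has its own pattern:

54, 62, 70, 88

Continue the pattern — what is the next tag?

For the first digit, +1 each step, mod 10: 5, 6, 7, 8 → 9.
Second digit: −2 each step, mod 10, so 4, 2, 0, 8 → 6.
Putting it together: 96.

96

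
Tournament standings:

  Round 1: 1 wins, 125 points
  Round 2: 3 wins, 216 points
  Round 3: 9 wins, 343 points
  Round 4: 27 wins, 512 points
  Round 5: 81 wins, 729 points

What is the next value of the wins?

Wins: ×3 each step; 1, 3, 9, 27, 81 → 243.
For the points, perfect cubes: 5³, 6³, 7³, …: 125, 216, 343, 512, 729 → 1000.

243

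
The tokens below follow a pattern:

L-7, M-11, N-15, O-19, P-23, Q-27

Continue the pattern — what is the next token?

Letter goes L, M, N, O, P, Q → R (letters move forward 1 place in the alphabet).
Second component: +4 each step, so 7, 11, 15, 19, 23, 27 → 31.
Putting it together: R-31.

R-31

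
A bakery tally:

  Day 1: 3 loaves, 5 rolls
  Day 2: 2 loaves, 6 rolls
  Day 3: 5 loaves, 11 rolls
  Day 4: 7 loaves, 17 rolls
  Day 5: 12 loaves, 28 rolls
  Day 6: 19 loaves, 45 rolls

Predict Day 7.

31 loaves, 73 rolls

Loaves — each term is the sum of the two before it: 3, 2, 5, 7, 12, 19 → 31.
Rolls goes 5, 6, 11, 17, 28, 45 → 73 (each term is the sum of the two before it).
Putting it together: 31 loaves, 73 rolls.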